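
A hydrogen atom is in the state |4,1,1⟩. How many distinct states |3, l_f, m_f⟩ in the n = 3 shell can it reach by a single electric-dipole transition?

E1 requires Δl = ±1, so l_f ∈ {0, 2}; with 0 ≤ l_f ≤ n_f−1 = 2, the allowed l_f values are {0, 2}.
For l_f = 0: m_f ∈ {m_i−1, m_i, m_i+1} ∩ [−0, 0] = {0} → 1 state.
For l_f = 2: m_f ∈ {m_i−1, m_i, m_i+1} ∩ [−2, 2] = {0, 1, 2} → 3 states.
Total: 4.

4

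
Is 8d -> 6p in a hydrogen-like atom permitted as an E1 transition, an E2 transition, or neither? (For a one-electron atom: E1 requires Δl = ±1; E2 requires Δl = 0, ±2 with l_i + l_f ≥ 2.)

E1

Δl = 1 − 2 = -1; l_i + l_f = 3.
E1 (Δl = ±1): satisfied.
E2 (Δl = 0,±2, l_i+l_f ≥ 2): not satisfied.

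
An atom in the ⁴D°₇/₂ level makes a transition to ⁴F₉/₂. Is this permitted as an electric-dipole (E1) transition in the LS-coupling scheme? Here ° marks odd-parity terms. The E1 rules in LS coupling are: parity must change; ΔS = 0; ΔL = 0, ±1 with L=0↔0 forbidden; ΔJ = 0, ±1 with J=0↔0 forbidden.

allowed

Initial level: S=3/2, L=2, J=7/2, parity odd. Final level: S=3/2, L=3, J=9/2, parity even.
ΔS = 0: S: 3/2 → 3/2 — passes.
Parity must change: odd → even — passes.
ΔJ = 0, ±1 (not J=0↔0): J: 7/2 → 9/2, ΔJ = +1 — passes.
ΔL = 0, ±1 (not L=0↔0): L: 2 → 3, ΔL = +1 — passes.
All four E1 rules are satisfied.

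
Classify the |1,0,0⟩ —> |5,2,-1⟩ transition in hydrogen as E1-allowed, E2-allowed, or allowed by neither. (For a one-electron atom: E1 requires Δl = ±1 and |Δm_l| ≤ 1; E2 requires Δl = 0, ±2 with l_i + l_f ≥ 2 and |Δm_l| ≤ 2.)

Δl = 2 − 0 = +2; l_i + l_f = 2.
Δm_l = -1.
E1 (Δl = ±1, |Δm_l| ≤ 1): not satisfied.
E2 (Δl = 0,±2, l_i+l_f ≥ 2, |Δm_l| ≤ 2): satisfied.

E2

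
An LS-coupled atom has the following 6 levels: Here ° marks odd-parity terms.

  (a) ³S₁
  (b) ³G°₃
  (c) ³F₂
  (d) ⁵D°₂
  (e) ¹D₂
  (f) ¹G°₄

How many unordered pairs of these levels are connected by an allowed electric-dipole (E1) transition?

(a)–(b): forbidden (ΔL, ΔJ).
(a)–(c): forbidden (parity, ΔL).
(a)–(d): forbidden (ΔS, ΔL).
(a)–(e): forbidden (parity, ΔS, ΔL).
(a)–(f): forbidden (ΔS, ΔL, ΔJ).
(b)–(c): allowed.
(b)–(d): forbidden (parity, ΔS, ΔL).
(b)–(e): forbidden (ΔS, ΔL).
(b)–(f): forbidden (parity, ΔS).
(c)–(d): forbidden (ΔS).
(c)–(e): forbidden (parity, ΔS).
(c)–(f): forbidden (ΔS, ΔJ).
(d)–(e): forbidden (ΔS).
(d)–(f): forbidden (parity, ΔS, ΔL, ΔJ).
(e)–(f): forbidden (ΔL, ΔJ).
Allowed pairs: 1 of 15.

1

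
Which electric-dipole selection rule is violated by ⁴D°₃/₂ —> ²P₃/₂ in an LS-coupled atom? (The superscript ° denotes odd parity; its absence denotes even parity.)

Parity must change: odd → even — ok.
ΔS = 0: S: 3/2 → 1/2 — fails.
ΔL = 0, ±1 (not L=0↔0): L: 2 → 1, ΔL = -1 — ok.
ΔJ = 0, ±1 (not J=0↔0): J: 3/2 → 3/2, ΔJ = +0 — ok.

the ΔS = 0 rule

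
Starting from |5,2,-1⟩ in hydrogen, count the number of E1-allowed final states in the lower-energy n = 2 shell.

E1 requires Δl = ±1, so l_f ∈ {1, 3}; with 0 ≤ l_f ≤ n_f−1 = 1, the allowed l_f values are {1}.
For l_f = 1: m_f ∈ {m_i−1, m_i, m_i+1} ∩ [−1, 1] = {-1, 0} → 2 states.
Total: 2.

2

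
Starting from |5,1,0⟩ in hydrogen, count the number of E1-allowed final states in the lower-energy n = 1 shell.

E1 requires Δl = ±1, so l_f ∈ {0, 2}; with 0 ≤ l_f ≤ n_f−1 = 0, the allowed l_f values are {0}.
For l_f = 0: m_f ∈ {m_i−1, m_i, m_i+1} ∩ [−0, 0] = {0} → 1 state.
Total: 1.

1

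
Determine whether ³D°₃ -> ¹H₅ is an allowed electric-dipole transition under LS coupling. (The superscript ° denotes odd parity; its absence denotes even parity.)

forbidden

Initial level: S=1, L=2, J=3, parity odd. Final level: S=0, L=5, J=5, parity even.
Parity must change: odd → even — satisfied.
ΔL = 0, ±1 (not L=0↔0): L: 2 → 5, ΔL = +3 — violated.
ΔS = 0: S: 1 → 0 — violated.
ΔJ = 0, ±1 (not J=0↔0): J: 3 → 5, ΔJ = +2 — violated.
Rule(s) violated: ΔS, ΔL, ΔJ.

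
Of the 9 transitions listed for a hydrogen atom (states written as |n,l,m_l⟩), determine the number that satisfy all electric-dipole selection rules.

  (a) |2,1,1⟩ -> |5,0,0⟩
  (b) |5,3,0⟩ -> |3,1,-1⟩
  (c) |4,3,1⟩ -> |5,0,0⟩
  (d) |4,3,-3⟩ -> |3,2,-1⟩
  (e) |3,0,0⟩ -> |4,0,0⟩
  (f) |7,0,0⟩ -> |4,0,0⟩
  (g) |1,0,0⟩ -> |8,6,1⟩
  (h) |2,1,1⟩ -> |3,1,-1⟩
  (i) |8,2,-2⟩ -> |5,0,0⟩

(a) allowed
(b) forbidden — Δl = -2 (E1 requires Δl = ±1)
(c) forbidden — Δl = -3 (E1 requires Δl = ±1)
(d) forbidden — Δm_l = +2 (E1 requires Δm_l = 0, ±1)
(e) forbidden — Δl = +0 (E1 requires Δl = ±1)
(f) forbidden — Δl = +0 (E1 requires Δl = ±1)
(g) forbidden — Δl = +6 (E1 requires Δl = ±1)
(h) forbidden — Δl = +0 (E1 requires Δl = ±1); Δm_l = -2 (E1 requires Δm_l = 0, ±1)
(i) forbidden — Δl = -2 (E1 requires Δl = ±1); Δm_l = +2 (E1 requires Δm_l = 0, ±1)
Total allowed: 1 of 9.

1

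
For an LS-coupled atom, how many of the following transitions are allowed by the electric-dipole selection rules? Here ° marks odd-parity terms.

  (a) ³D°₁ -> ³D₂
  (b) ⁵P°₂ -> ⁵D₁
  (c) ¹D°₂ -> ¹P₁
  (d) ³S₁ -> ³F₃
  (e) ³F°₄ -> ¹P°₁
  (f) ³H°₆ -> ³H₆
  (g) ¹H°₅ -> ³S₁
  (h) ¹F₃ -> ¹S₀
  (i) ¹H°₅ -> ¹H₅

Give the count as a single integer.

5

(a) allowed
(b) allowed
(c) allowed
(d) forbidden (parity, ΔL, ΔJ fail)
(e) forbidden (parity, ΔS, ΔL, ΔJ fail)
(f) allowed
(g) forbidden (ΔS, ΔL, ΔJ fail)
(h) forbidden (parity, ΔL, ΔJ fail)
(i) allowed
Total allowed: 5 of 9.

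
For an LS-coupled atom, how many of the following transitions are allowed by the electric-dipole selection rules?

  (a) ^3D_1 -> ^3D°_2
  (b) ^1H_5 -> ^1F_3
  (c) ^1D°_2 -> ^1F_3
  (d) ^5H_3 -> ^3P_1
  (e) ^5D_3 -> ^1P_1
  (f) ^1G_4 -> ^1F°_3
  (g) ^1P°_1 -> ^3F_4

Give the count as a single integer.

(a) allowed
(b) forbidden (parity, ΔL, ΔJ fail)
(c) allowed
(d) forbidden (parity, ΔS, ΔL, ΔJ fail)
(e) forbidden (parity, ΔS, ΔJ fail)
(f) allowed
(g) forbidden (ΔS, ΔL, ΔJ fail)
Total allowed: 3 of 7.

3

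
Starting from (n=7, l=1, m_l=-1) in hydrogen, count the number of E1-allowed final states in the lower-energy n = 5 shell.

E1 requires Δl = ±1, so l_f ∈ {0, 2}; with 0 ≤ l_f ≤ n_f−1 = 4, the allowed l_f values are {0, 2}.
For l_f = 0: m_f ∈ {m_i−1, m_i, m_i+1} ∩ [−0, 0] = {0} → 1 state.
For l_f = 2: m_f ∈ {m_i−1, m_i, m_i+1} ∩ [−2, 2] = {-2, -1, 0} → 3 states.
Total: 4.

4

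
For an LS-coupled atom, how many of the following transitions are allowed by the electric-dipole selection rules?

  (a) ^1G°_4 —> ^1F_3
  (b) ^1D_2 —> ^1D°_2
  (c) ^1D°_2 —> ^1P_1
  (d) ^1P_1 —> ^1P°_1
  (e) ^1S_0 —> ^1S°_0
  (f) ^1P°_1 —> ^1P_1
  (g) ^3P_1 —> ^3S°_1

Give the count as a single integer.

6

(a) allowed
(b) allowed
(c) allowed
(d) allowed
(e) forbidden (ΔL, ΔJ fail)
(f) allowed
(g) allowed
Total allowed: 6 of 7.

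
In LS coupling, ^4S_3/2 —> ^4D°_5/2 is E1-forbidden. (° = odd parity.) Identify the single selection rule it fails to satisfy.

the ΔL = 0, ±1 rule

Reading off the term symbols: S 3/2→3/2, L 0→2, J 3/2→5/2, parity even→odd.
Parity must change: even → odd — satisfied.
ΔS = 0: S: 3/2 → 3/2 — satisfied.
ΔL = 0, ±1 (not L=0↔0): L: 0 → 2, ΔL = +2 — violated.
ΔJ = 0, ±1 (not J=0↔0): J: 3/2 → 5/2, ΔJ = +1 — satisfied.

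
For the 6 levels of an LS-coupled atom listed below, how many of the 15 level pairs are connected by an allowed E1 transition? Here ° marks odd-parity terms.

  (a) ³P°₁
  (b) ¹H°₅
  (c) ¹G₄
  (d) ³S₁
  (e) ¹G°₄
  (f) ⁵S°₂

3

(a)–(b): forbidden (parity, ΔS, ΔL, ΔJ).
(a)–(c): forbidden (ΔS, ΔL, ΔJ).
(a)–(d): allowed.
(a)–(e): forbidden (parity, ΔS, ΔL, ΔJ).
(a)–(f): forbidden (parity, ΔS).
(b)–(c): allowed.
(b)–(d): forbidden (ΔS, ΔL, ΔJ).
(b)–(e): forbidden (parity).
(b)–(f): forbidden (parity, ΔS, ΔL, ΔJ).
(c)–(d): forbidden (parity, ΔS, ΔL, ΔJ).
(c)–(e): allowed.
(c)–(f): forbidden (ΔS, ΔL, ΔJ).
(d)–(e): forbidden (ΔS, ΔL, ΔJ).
(d)–(f): forbidden (ΔS, ΔL).
(e)–(f): forbidden (parity, ΔS, ΔL, ΔJ).
Allowed pairs: 3 of 15.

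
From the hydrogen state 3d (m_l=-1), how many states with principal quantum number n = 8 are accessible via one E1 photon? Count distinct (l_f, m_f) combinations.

E1 requires Δl = ±1, so l_f ∈ {1, 3}; with 0 ≤ l_f ≤ n_f−1 = 7, the allowed l_f values are {1, 3}.
For l_f = 1: m_f ∈ {m_i−1, m_i, m_i+1} ∩ [−1, 1] = {-1, 0} → 2 states.
For l_f = 3: m_f ∈ {m_i−1, m_i, m_i+1} ∩ [−3, 3] = {-2, -1, 0} → 3 states.
Total: 5.

5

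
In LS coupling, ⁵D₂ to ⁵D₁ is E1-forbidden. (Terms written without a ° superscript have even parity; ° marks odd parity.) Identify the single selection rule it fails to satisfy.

parity

Initial level: S=2, L=2, J=2, parity even. Final level: S=2, L=2, J=1, parity even.
ΔJ = 0, ±1 (not J=0↔0): J: 2 → 1, ΔJ = -1 — passes.
Parity must change: even → even — fails.
ΔS = 0: S: 2 → 2 — passes.
ΔL = 0, ±1 (not L=0↔0): L: 2 → 2, ΔL = +0 — passes.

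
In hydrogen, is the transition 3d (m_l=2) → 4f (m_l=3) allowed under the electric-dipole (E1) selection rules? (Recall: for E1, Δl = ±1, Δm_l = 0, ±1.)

Δl = 3 − 2 = +1; the E1 rule Δl = ±1 is satisfied.
Δm_l = 3 − (2) = +1. E1 requires Δm_l = 0, ±1: satisfied.
All E1 selection rules are satisfied.

allowed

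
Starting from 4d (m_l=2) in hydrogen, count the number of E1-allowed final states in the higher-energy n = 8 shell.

4

E1 requires Δl = ±1, so l_f ∈ {1, 3}; with 0 ≤ l_f ≤ n_f−1 = 7, the allowed l_f values are {1, 3}.
For l_f = 1: m_f ∈ {m_i−1, m_i, m_i+1} ∩ [−1, 1] = {1} → 1 state.
For l_f = 3: m_f ∈ {m_i−1, m_i, m_i+1} ∩ [−3, 3] = {1, 2, 3} → 3 states.
Total: 4.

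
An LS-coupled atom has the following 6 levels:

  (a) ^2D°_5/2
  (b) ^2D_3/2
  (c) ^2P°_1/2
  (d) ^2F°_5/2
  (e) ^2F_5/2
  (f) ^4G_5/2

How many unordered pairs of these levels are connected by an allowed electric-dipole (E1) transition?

5

(a)–(b): allowed.
(a)–(c): forbidden (parity, ΔJ).
(a)–(d): forbidden (parity).
(a)–(e): allowed.
(a)–(f): forbidden (ΔS, ΔL).
(b)–(c): allowed.
(b)–(d): allowed.
(b)–(e): forbidden (parity).
(b)–(f): forbidden (parity, ΔS, ΔL).
(c)–(d): forbidden (parity, ΔL, ΔJ).
(c)–(e): forbidden (ΔL, ΔJ).
(c)–(f): forbidden (ΔS, ΔL, ΔJ).
(d)–(e): allowed.
(d)–(f): forbidden (ΔS).
(e)–(f): forbidden (parity, ΔS).
Allowed pairs: 5 of 15.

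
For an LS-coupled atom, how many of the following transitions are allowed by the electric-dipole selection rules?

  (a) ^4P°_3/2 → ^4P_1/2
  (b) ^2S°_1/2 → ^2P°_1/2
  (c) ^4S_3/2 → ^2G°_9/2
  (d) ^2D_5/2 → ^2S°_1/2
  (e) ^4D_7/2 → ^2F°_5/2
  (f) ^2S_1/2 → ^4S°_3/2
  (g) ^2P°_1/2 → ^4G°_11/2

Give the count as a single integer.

(a) allowed
(b) forbidden (parity fails)
(c) forbidden (ΔS, ΔL, ΔJ fail)
(d) forbidden (ΔL, ΔJ fail)
(e) forbidden (ΔS fails)
(f) forbidden (ΔS, ΔL fail)
(g) forbidden (parity, ΔS, ΔL, ΔJ fail)
Total allowed: 1 of 7.

1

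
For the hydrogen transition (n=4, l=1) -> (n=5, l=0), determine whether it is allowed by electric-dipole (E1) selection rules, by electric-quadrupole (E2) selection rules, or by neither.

E1

Δl = 0 − 1 = -1; l_i + l_f = 1.
E1 (Δl = ±1): satisfied.
E2 (Δl = 0,±2, l_i+l_f ≥ 2): not satisfied.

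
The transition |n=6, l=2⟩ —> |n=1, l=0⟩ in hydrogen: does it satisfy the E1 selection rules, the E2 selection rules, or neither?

E2

Δl = 0 − 2 = -2; l_i + l_f = 2.
E1 (Δl = ±1): not satisfied.
E2 (Δl = 0,±2, l_i+l_f ≥ 2): satisfied.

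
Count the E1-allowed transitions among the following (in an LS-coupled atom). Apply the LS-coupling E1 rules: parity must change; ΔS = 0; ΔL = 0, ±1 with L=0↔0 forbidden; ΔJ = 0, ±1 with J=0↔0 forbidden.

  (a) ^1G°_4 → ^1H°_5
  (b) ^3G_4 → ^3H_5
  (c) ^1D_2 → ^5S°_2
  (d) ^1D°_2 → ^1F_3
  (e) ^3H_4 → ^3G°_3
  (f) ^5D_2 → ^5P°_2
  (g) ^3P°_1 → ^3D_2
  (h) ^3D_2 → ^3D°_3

5

(a) forbidden (parity fails)
(b) forbidden (parity fails)
(c) forbidden (ΔS, ΔL fail)
(d) allowed
(e) allowed
(f) allowed
(g) allowed
(h) allowed
Total allowed: 5 of 8.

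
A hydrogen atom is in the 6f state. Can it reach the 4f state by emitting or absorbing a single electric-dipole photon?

forbidden

Initial l = 3, final l = 3, so Δl = +0. E1 requires Δl = ±1: fails.
The transition is electric-dipole forbidden.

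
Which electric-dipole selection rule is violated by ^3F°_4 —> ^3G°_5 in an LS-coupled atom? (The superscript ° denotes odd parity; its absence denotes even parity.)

Reading off the term symbols: S 1→1, L 3→4, J 4→5, parity odd→odd.
Parity must change: odd → odd — fails.
ΔS = 0: S: 1 → 1 — passes.
ΔL = 0, ±1 (not L=0↔0): L: 3 → 4, ΔL = +1 — passes.
ΔJ = 0, ±1 (not J=0↔0): J: 4 → 5, ΔJ = +1 — passes.

parity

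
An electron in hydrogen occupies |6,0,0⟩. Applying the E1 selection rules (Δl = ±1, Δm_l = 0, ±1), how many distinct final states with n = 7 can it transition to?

3

E1 requires Δl = ±1, so l_f ∈ {-1, 1}; with 0 ≤ l_f ≤ n_f−1 = 6, the allowed l_f values are {1}.
For l_f = 1: m_f ∈ {m_i−1, m_i, m_i+1} ∩ [−1, 1] = {-1, 0, 1} → 3 states.
Total: 3.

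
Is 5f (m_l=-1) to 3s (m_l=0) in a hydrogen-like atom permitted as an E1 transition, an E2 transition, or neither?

neither

Δl = 0 − 3 = -3; l_i + l_f = 3.
Δm_l = +1.
E1 (Δl = ±1, |Δm_l| ≤ 1): not satisfied.
E2 (Δl = 0,±2, l_i+l_f ≥ 2, |Δm_l| ≤ 2): not satisfied.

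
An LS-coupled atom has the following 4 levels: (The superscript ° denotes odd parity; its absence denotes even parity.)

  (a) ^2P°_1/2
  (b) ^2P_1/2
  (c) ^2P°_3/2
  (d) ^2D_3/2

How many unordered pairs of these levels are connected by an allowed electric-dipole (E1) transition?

4

(a)–(b): allowed.
(a)–(c): forbidden (parity).
(a)–(d): allowed.
(b)–(c): allowed.
(b)–(d): forbidden (parity).
(c)–(d): allowed.
Allowed pairs: 4 of 6.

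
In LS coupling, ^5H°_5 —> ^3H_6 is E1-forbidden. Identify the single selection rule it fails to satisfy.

the ΔS = 0 rule

Parity must change: odd → even — passes.
ΔS = 0: S: 2 → 1 — fails.
ΔL = 0, ±1 (not L=0↔0): L: 5 → 5, ΔL = +0 — passes.
ΔJ = 0, ±1 (not J=0↔0): J: 5 → 6, ΔJ = +1 — passes.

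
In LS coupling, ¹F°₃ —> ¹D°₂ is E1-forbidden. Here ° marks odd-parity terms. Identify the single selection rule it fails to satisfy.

Initial level: S=0, L=3, J=3, parity odd. Final level: S=0, L=2, J=2, parity odd.
Parity must change: odd → odd — ✗.
ΔS = 0: S: 0 → 0 — ✓.
ΔL = 0, ±1 (not L=0↔0): L: 3 → 2, ΔL = -1 — ✓.
ΔJ = 0, ±1 (not J=0↔0): J: 3 → 2, ΔJ = -1 — ✓.

parity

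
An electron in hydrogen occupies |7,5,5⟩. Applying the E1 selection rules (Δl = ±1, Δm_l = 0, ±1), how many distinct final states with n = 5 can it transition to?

1

E1 requires Δl = ±1, so l_f ∈ {4, 6}; with 0 ≤ l_f ≤ n_f−1 = 4, the allowed l_f values are {4}.
For l_f = 4: m_f ∈ {m_i−1, m_i, m_i+1} ∩ [−4, 4] = {4} → 1 state.
Total: 1.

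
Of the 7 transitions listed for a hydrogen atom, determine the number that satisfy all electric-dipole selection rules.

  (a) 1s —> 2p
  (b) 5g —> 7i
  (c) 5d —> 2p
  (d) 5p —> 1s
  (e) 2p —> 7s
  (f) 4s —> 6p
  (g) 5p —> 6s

6

(a) allowed
(b) forbidden — Δl = +2 (E1 requires Δl = ±1)
(c) allowed
(d) allowed
(e) allowed
(f) allowed
(g) allowed
Total allowed: 6 of 7.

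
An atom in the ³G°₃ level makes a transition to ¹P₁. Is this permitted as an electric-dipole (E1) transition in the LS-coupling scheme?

Reading off the term symbols: S 1→0, L 4→1, J 3→1, parity odd→even.
Parity must change: odd → even — ✓.
ΔS = 0: S: 1 → 0 — ✗.
ΔL = 0, ±1 (not L=0↔0): L: 4 → 1, ΔL = -3 — ✗.
ΔJ = 0, ±1 (not J=0↔0): J: 3 → 1, ΔJ = -2 — ✗.
Rule(s) violated: ΔS, ΔL, ΔJ.

forbidden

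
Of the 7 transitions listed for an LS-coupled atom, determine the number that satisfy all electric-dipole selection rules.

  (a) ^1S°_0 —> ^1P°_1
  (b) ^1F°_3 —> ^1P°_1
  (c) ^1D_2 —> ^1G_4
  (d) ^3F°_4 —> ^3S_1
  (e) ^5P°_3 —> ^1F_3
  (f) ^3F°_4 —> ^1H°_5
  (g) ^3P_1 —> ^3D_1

(a) forbidden (parity fails)
(b) forbidden (parity, ΔL, ΔJ fail)
(c) forbidden (parity, ΔL, ΔJ fail)
(d) forbidden (ΔL, ΔJ fail)
(e) forbidden (ΔS, ΔL fail)
(f) forbidden (parity, ΔS, ΔL fail)
(g) forbidden (parity fails)
Total allowed: 0 of 7.

0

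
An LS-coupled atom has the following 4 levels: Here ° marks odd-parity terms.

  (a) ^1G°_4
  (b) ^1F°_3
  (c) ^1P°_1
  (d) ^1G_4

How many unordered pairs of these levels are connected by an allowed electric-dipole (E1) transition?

2

(a)–(b): forbidden (parity).
(a)–(c): forbidden (parity, ΔL, ΔJ).
(a)–(d): allowed.
(b)–(c): forbidden (parity, ΔL, ΔJ).
(b)–(d): allowed.
(c)–(d): forbidden (ΔL, ΔJ).
Allowed pairs: 2 of 6.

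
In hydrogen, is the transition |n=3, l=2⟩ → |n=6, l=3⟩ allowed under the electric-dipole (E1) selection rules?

allowed

l: 2 → 3 (Δl = +1). Δl = ±1 ok.
All E1 selection rules are satisfied.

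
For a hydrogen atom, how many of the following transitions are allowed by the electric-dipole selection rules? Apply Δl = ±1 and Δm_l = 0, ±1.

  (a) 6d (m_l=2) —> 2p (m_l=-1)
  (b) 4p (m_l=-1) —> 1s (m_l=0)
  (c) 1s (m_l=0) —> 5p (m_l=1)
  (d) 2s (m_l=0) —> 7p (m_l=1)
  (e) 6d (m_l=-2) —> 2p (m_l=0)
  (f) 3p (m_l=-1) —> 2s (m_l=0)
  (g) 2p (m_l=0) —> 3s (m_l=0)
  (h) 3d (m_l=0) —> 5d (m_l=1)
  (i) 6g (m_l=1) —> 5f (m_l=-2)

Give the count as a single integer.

(a) forbidden — Δm_l = -3 (E1 requires Δm_l = 0, ±1)
(b) allowed
(c) allowed
(d) allowed
(e) forbidden — Δm_l = +2 (E1 requires Δm_l = 0, ±1)
(f) allowed
(g) allowed
(h) forbidden — Δl = +0 (E1 requires Δl = ±1)
(i) forbidden — Δm_l = -3 (E1 requires Δm_l = 0, ±1)
Total allowed: 5 of 9.

5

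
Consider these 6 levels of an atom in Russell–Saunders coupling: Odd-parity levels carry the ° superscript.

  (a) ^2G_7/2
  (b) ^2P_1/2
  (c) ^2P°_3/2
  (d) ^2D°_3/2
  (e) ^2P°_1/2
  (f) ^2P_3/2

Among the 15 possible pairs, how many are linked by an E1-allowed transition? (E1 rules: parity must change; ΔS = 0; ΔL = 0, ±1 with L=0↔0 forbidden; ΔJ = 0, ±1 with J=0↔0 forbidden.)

6

(a)–(b): forbidden (parity, ΔL, ΔJ).
(a)–(c): forbidden (ΔL, ΔJ).
(a)–(d): forbidden (ΔL, ΔJ).
(a)–(e): forbidden (ΔL, ΔJ).
(a)–(f): forbidden (parity, ΔL, ΔJ).
(b)–(c): allowed.
(b)–(d): allowed.
(b)–(e): allowed.
(b)–(f): forbidden (parity).
(c)–(d): forbidden (parity).
(c)–(e): forbidden (parity).
(c)–(f): allowed.
(d)–(e): forbidden (parity).
(d)–(f): allowed.
(e)–(f): allowed.
Allowed pairs: 6 of 15.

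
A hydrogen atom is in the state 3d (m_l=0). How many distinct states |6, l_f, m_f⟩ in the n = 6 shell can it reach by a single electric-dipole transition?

6

E1 requires Δl = ±1, so l_f ∈ {1, 3}; with 0 ≤ l_f ≤ n_f−1 = 5, the allowed l_f values are {1, 3}.
For l_f = 1: m_f ∈ {m_i−1, m_i, m_i+1} ∩ [−1, 1] = {-1, 0, 1} → 3 states.
For l_f = 3: m_f ∈ {m_i−1, m_i, m_i+1} ∩ [−3, 3] = {-1, 0, 1} → 3 states.
Total: 6.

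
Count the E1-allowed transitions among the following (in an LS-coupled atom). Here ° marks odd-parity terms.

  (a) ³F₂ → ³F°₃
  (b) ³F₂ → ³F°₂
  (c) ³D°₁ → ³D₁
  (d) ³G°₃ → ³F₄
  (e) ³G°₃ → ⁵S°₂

4

(a) allowed
(b) allowed
(c) allowed
(d) allowed
(e) forbidden (parity, ΔS, ΔL fail)
Total allowed: 4 of 5.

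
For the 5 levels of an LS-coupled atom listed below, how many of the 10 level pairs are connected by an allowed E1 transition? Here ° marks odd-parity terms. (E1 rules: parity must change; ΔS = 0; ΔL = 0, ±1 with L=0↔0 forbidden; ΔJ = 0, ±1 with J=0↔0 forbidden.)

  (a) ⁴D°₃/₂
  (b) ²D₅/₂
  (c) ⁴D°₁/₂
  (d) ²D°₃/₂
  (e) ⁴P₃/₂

(a)–(b): forbidden (ΔS).
(a)–(c): forbidden (parity).
(a)–(d): forbidden (parity, ΔS).
(a)–(e): allowed.
(b)–(c): forbidden (ΔS, ΔJ).
(b)–(d): allowed.
(b)–(e): forbidden (parity, ΔS).
(c)–(d): forbidden (parity, ΔS).
(c)–(e): allowed.
(d)–(e): forbidden (ΔS).
Allowed pairs: 3 of 10.

3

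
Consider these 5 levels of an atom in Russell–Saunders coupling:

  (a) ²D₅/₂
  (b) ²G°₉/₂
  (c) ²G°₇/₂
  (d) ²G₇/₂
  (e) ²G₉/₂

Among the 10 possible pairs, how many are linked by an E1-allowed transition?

(a)–(b): forbidden (ΔL, ΔJ).
(a)–(c): forbidden (ΔL).
(a)–(d): forbidden (parity, ΔL).
(a)–(e): forbidden (parity, ΔL, ΔJ).
(b)–(c): forbidden (parity).
(b)–(d): allowed.
(b)–(e): allowed.
(c)–(d): allowed.
(c)–(e): allowed.
(d)–(e): forbidden (parity).
Allowed pairs: 4 of 10.

4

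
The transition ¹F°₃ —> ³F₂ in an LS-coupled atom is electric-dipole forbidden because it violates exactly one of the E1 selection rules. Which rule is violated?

ΔL = 0, ±1 (not L=0↔0): L: 3 → 3, ΔL = +0 — passes.
Parity must change: odd → even — passes.
ΔS = 0: S: 0 → 1 — fails.
ΔJ = 0, ±1 (not J=0↔0): J: 3 → 2, ΔJ = -1 — passes.

the ΔS = 0 rule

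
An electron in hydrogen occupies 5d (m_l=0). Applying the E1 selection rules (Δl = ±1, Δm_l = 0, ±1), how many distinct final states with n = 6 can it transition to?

E1 requires Δl = ±1, so l_f ∈ {1, 3}; with 0 ≤ l_f ≤ n_f−1 = 5, the allowed l_f values are {1, 3}.
For l_f = 1: m_f ∈ {m_i−1, m_i, m_i+1} ∩ [−1, 1] = {-1, 0, 1} → 3 states.
For l_f = 3: m_f ∈ {m_i−1, m_i, m_i+1} ∩ [−3, 3] = {-1, 0, 1} → 3 states.
Total: 6.

6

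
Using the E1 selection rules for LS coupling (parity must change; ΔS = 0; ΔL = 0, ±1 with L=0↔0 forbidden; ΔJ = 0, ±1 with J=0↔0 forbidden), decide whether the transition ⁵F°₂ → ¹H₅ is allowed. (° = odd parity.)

Reading off the term symbols: S 2→0, L 3→5, J 2→5, parity odd→even.
ΔJ = 0, ±1 (not J=0↔0): J: 2 → 5, ΔJ = +3 — fails.
ΔS = 0: S: 2 → 0 — fails.
ΔL = 0, ±1 (not L=0↔0): L: 3 → 5, ΔL = +2 — fails.
Parity must change: odd → even — passes.
Rule(s) violated: ΔS, ΔL, ΔJ.

forbidden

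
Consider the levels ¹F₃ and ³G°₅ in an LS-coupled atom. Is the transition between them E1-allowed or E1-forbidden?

Reading off the term symbols: S 0→1, L 3→4, J 3→5, parity even→odd.
ΔL = 0, ±1 (not L=0↔0): L: 3 → 4, ΔL = +1 — ok.
ΔS = 0: S: 0 → 1 — fails.
Parity must change: even → odd — ok.
ΔJ = 0, ±1 (not J=0↔0): J: 3 → 5, ΔJ = +2 — fails.
Rule(s) violated: ΔS, ΔJ.

forbidden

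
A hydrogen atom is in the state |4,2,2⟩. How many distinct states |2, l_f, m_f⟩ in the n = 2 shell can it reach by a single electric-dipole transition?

1

E1 requires Δl = ±1, so l_f ∈ {1, 3}; with 0 ≤ l_f ≤ n_f−1 = 1, the allowed l_f values are {1}.
For l_f = 1: m_f ∈ {m_i−1, m_i, m_i+1} ∩ [−1, 1] = {1} → 1 state.
Total: 1.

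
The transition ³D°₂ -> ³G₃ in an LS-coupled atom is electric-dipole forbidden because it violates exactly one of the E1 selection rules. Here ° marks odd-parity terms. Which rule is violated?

the ΔL = 0, ±1 rule

Parity must change: odd → even — ok.
ΔS = 0: S: 1 → 1 — ok.
ΔL = 0, ±1 (not L=0↔0): L: 2 → 4, ΔL = +2 — fails.
ΔJ = 0, ±1 (not J=0↔0): J: 2 → 3, ΔJ = +1 — ok.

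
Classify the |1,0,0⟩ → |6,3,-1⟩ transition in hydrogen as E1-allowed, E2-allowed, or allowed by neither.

neither

Δl = 3 − 0 = +3; l_i + l_f = 3.
Δm_l = -1.
E1 (Δl = ±1, |Δm_l| ≤ 1): not satisfied.
E2 (Δl = 0,±2, l_i+l_f ≥ 2, |Δm_l| ≤ 2): not satisfied.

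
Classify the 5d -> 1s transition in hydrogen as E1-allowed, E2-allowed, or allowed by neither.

E2

Δl = 0 − 2 = -2; l_i + l_f = 2.
E1 (Δl = ±1): not satisfied.
E2 (Δl = 0,±2, l_i+l_f ≥ 2): satisfied.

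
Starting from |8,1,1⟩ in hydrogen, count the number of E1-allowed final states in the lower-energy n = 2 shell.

E1 requires Δl = ±1, so l_f ∈ {0, 2}; with 0 ≤ l_f ≤ n_f−1 = 1, the allowed l_f values are {0}.
For l_f = 0: m_f ∈ {m_i−1, m_i, m_i+1} ∩ [−0, 0] = {0} → 1 state.
Total: 1.

1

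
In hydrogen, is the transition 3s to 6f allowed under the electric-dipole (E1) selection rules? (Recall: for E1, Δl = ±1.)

l: 0 → 3 (Δl = +3). Δl = ±1 violated.
The transition is electric-dipole forbidden.

forbidden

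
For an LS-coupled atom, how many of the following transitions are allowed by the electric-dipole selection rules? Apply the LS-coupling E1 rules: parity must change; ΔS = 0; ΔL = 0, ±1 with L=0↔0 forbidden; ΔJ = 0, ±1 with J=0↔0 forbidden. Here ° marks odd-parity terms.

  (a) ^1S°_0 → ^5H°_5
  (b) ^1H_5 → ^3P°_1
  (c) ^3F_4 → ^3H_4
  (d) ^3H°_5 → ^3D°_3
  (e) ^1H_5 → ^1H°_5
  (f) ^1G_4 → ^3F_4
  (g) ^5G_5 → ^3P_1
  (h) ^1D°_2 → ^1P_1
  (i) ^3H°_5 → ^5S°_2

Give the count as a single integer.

(a) forbidden (parity, ΔS, ΔL, ΔJ fail)
(b) forbidden (ΔS, ΔL, ΔJ fail)
(c) forbidden (parity, ΔL fail)
(d) forbidden (parity, ΔL, ΔJ fail)
(e) allowed
(f) forbidden (parity, ΔS fail)
(g) forbidden (parity, ΔS, ΔL, ΔJ fail)
(h) allowed
(i) forbidden (parity, ΔS, ΔL, ΔJ fail)
Total allowed: 2 of 9.

2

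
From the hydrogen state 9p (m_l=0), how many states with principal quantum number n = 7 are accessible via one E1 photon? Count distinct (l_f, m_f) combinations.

E1 requires Δl = ±1, so l_f ∈ {0, 2}; with 0 ≤ l_f ≤ n_f−1 = 6, the allowed l_f values are {0, 2}.
For l_f = 0: m_f ∈ {m_i−1, m_i, m_i+1} ∩ [−0, 0] = {0} → 1 state.
For l_f = 2: m_f ∈ {m_i−1, m_i, m_i+1} ∩ [−2, 2] = {-1, 0, 1} → 3 states.
Total: 4.

4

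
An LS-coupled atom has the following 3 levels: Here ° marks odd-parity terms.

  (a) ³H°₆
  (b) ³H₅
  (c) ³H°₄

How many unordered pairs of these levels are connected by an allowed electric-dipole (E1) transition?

2

(a)–(b): allowed.
(a)–(c): forbidden (parity, ΔJ).
(b)–(c): allowed.
Allowed pairs: 2 of 3.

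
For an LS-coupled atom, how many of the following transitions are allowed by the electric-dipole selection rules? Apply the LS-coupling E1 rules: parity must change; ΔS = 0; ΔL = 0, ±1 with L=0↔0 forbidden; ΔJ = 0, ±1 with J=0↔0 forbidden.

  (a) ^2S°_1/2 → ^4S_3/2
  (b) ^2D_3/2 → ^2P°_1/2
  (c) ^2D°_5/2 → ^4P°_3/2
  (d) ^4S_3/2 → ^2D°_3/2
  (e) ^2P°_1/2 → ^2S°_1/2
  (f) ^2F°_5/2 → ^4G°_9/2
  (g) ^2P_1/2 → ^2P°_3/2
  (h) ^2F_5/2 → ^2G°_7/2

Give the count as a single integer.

(a) forbidden (ΔS, ΔL fail)
(b) allowed
(c) forbidden (parity, ΔS fail)
(d) forbidden (ΔS, ΔL fail)
(e) forbidden (parity fails)
(f) forbidden (parity, ΔS, ΔJ fail)
(g) allowed
(h) allowed
Total allowed: 3 of 8.

3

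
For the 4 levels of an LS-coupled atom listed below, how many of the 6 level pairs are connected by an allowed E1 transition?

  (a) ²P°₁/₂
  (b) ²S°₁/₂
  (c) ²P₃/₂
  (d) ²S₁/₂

(a)–(b): forbidden (parity).
(a)–(c): allowed.
(a)–(d): allowed.
(b)–(c): allowed.
(b)–(d): forbidden (ΔL).
(c)–(d): forbidden (parity).
Allowed pairs: 3 of 6.

3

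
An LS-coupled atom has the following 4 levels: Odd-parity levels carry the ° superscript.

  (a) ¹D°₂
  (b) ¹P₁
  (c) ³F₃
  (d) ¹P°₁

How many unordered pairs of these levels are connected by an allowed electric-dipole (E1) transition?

(a)–(b): allowed.
(a)–(c): forbidden (ΔS).
(a)–(d): forbidden (parity).
(b)–(c): forbidden (parity, ΔS, ΔL, ΔJ).
(b)–(d): allowed.
(c)–(d): forbidden (ΔS, ΔL, ΔJ).
Allowed pairs: 2 of 6.

2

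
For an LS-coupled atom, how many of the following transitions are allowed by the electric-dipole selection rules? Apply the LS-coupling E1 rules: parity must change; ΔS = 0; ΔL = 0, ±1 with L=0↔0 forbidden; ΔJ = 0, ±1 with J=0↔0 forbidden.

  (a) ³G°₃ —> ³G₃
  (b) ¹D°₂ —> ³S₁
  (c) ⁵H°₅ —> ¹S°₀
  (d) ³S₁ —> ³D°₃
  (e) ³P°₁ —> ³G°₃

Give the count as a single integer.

1

(a) allowed
(b) forbidden (ΔS, ΔL fail)
(c) forbidden (parity, ΔS, ΔL, ΔJ fail)
(d) forbidden (ΔL, ΔJ fail)
(e) forbidden (parity, ΔL, ΔJ fail)
Total allowed: 1 of 5.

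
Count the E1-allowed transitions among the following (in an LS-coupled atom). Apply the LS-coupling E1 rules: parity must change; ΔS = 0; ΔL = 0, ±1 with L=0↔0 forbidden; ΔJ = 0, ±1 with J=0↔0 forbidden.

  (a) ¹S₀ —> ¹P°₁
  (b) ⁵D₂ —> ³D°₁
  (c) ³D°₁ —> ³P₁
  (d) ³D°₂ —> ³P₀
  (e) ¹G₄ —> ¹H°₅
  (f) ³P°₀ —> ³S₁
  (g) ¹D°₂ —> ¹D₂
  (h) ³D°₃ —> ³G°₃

(a) allowed
(b) forbidden (ΔS fails)
(c) allowed
(d) forbidden (ΔJ fails)
(e) allowed
(f) allowed
(g) allowed
(h) forbidden (parity, ΔL fail)
Total allowed: 5 of 8.

5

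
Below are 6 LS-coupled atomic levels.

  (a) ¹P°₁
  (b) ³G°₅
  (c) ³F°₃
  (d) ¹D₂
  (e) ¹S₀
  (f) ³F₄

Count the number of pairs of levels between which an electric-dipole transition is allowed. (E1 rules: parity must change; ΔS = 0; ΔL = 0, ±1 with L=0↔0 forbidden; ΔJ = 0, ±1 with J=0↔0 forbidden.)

(a)–(b): forbidden (parity, ΔS, ΔL, ΔJ).
(a)–(c): forbidden (parity, ΔS, ΔL, ΔJ).
(a)–(d): allowed.
(a)–(e): allowed.
(a)–(f): forbidden (ΔS, ΔL, ΔJ).
(b)–(c): forbidden (parity, ΔJ).
(b)–(d): forbidden (ΔS, ΔL, ΔJ).
(b)–(e): forbidden (ΔS, ΔL, ΔJ).
(b)–(f): allowed.
(c)–(d): forbidden (ΔS).
(c)–(e): forbidden (ΔS, ΔL, ΔJ).
(c)–(f): allowed.
(d)–(e): forbidden (parity, ΔL, ΔJ).
(d)–(f): forbidden (parity, ΔS, ΔJ).
(e)–(f): forbidden (parity, ΔS, ΔL, ΔJ).
Allowed pairs: 4 of 15.

4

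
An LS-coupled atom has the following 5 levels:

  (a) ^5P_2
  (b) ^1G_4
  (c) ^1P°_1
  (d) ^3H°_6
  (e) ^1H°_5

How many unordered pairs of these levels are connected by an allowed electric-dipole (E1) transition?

(a)–(b): forbidden (parity, ΔS, ΔL, ΔJ).
(a)–(c): forbidden (ΔS).
(a)–(d): forbidden (ΔS, ΔL, ΔJ).
(a)–(e): forbidden (ΔS, ΔL, ΔJ).
(b)–(c): forbidden (ΔL, ΔJ).
(b)–(d): forbidden (ΔS, ΔJ).
(b)–(e): allowed.
(c)–(d): forbidden (parity, ΔS, ΔL, ΔJ).
(c)–(e): forbidden (parity, ΔL, ΔJ).
(d)–(e): forbidden (parity, ΔS).
Allowed pairs: 1 of 10.

1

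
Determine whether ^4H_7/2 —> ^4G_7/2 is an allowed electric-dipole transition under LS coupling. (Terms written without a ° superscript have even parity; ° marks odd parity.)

Reading off the term symbols: S 3/2→3/2, L 5→4, J 7/2→7/2, parity even→even.
ΔJ = 0, ±1 (not J=0↔0): J: 7/2 → 7/2, ΔJ = +0 — ✓.
ΔS = 0: S: 3/2 → 3/2 — ✓.
ΔL = 0, ±1 (not L=0↔0): L: 5 → 4, ΔL = -1 — ✓.
Parity must change: even → even — ✗.
Rule(s) violated: parity.

forbidden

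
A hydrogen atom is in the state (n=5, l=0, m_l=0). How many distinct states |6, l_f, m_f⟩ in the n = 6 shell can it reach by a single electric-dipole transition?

3

E1 requires Δl = ±1, so l_f ∈ {-1, 1}; with 0 ≤ l_f ≤ n_f−1 = 5, the allowed l_f values are {1}.
For l_f = 1: m_f ∈ {m_i−1, m_i, m_i+1} ∩ [−1, 1] = {-1, 0, 1} → 3 states.
Total: 3.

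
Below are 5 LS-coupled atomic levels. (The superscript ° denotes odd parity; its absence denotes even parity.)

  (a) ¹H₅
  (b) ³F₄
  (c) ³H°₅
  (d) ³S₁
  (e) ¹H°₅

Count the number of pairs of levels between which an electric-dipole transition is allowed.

(a)–(b): forbidden (parity, ΔS, ΔL).
(a)–(c): forbidden (ΔS).
(a)–(d): forbidden (parity, ΔS, ΔL, ΔJ).
(a)–(e): allowed.
(b)–(c): forbidden (ΔL).
(b)–(d): forbidden (parity, ΔL, ΔJ).
(b)–(e): forbidden (ΔS, ΔL).
(c)–(d): forbidden (ΔL, ΔJ).
(c)–(e): forbidden (parity, ΔS).
(d)–(e): forbidden (ΔS, ΔL, ΔJ).
Allowed pairs: 1 of 10.

1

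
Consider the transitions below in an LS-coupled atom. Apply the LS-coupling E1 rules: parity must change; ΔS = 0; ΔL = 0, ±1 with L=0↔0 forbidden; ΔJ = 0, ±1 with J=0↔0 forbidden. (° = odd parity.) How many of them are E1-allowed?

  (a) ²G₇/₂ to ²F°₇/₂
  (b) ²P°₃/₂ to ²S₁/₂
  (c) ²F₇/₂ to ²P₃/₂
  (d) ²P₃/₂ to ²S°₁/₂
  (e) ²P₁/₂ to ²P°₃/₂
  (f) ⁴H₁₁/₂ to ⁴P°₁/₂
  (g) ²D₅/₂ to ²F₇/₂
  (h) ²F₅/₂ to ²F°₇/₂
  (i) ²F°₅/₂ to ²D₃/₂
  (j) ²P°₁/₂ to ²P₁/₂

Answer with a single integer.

7

(a) allowed
(b) allowed
(c) forbidden (parity, ΔL, ΔJ fail)
(d) allowed
(e) allowed
(f) forbidden (ΔL, ΔJ fail)
(g) forbidden (parity fails)
(h) allowed
(i) allowed
(j) allowed
Total allowed: 7 of 10.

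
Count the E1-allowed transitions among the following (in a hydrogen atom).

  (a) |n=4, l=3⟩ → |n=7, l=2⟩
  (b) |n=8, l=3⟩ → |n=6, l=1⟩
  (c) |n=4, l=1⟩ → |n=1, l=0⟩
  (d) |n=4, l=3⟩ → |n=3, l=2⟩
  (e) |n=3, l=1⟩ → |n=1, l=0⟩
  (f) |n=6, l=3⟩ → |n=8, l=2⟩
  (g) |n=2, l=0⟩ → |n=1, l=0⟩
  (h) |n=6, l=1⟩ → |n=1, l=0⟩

6

(a) allowed
(b) forbidden — Δl = -2 (E1 requires Δl = ±1)
(c) allowed
(d) allowed
(e) allowed
(f) allowed
(g) forbidden — Δl = +0 (E1 requires Δl = ±1)
(h) allowed
Total allowed: 6 of 8.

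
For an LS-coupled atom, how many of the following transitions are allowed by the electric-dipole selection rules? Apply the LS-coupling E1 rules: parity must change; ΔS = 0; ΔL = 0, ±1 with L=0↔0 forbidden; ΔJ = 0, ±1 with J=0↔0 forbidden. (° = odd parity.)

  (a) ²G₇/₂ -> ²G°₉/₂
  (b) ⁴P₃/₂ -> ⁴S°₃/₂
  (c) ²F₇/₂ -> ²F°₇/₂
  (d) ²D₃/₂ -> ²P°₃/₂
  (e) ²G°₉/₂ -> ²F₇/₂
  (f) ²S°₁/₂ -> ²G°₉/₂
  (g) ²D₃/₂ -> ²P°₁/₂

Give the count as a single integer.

6

(a) allowed
(b) allowed
(c) allowed
(d) allowed
(e) allowed
(f) forbidden (parity, ΔL, ΔJ fail)
(g) allowed
Total allowed: 6 of 7.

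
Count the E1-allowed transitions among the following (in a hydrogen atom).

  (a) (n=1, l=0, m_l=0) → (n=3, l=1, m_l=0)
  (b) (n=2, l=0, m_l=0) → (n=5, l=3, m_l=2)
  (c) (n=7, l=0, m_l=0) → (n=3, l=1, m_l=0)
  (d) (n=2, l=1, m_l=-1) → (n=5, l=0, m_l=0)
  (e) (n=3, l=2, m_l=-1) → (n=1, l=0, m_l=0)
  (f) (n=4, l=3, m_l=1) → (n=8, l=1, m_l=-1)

(a) allowed
(b) forbidden — Δl = +3 (E1 requires Δl = ±1); Δm_l = +2 (E1 requires Δm_l = 0, ±1)
(c) allowed
(d) allowed
(e) forbidden — Δl = -2 (E1 requires Δl = ±1)
(f) forbidden — Δl = -2 (E1 requires Δl = ±1); Δm_l = -2 (E1 requires Δm_l = 0, ±1)
Total allowed: 3 of 6.

3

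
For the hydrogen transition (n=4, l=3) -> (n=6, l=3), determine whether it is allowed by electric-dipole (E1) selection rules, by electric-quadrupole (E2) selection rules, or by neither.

Δl = 3 − 3 = +0; l_i + l_f = 6.
E1 (Δl = ±1): not satisfied.
E2 (Δl = 0,±2, l_i+l_f ≥ 2): satisfied.

E2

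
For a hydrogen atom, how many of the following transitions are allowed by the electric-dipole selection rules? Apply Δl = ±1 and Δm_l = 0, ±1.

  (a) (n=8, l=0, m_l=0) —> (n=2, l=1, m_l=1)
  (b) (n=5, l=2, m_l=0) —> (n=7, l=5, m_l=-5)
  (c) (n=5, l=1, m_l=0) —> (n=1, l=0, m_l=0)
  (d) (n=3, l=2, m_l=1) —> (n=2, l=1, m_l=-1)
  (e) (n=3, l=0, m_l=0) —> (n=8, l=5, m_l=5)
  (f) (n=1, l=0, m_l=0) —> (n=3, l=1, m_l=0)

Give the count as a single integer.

3

(a) allowed
(b) forbidden — Δl = +3 (E1 requires Δl = ±1); Δm_l = -5 (E1 requires Δm_l = 0, ±1)
(c) allowed
(d) forbidden — Δm_l = -2 (E1 requires Δm_l = 0, ±1)
(e) forbidden — Δl = +5 (E1 requires Δl = ±1); Δm_l = +5 (E1 requires Δm_l = 0, ±1)
(f) allowed
Total allowed: 3 of 6.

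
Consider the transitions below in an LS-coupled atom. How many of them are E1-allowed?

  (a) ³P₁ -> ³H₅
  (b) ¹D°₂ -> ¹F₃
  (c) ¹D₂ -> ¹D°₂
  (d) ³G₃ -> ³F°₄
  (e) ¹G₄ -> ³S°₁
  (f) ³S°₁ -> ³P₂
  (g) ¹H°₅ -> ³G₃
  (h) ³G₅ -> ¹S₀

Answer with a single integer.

4

(a) forbidden (parity, ΔL, ΔJ fail)
(b) allowed
(c) allowed
(d) allowed
(e) forbidden (ΔS, ΔL, ΔJ fail)
(f) allowed
(g) forbidden (ΔS, ΔJ fail)
(h) forbidden (parity, ΔS, ΔL, ΔJ fail)
Total allowed: 4 of 8.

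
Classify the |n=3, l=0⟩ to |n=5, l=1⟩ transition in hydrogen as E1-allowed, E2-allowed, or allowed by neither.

Δl = 1 − 0 = +1; l_i + l_f = 1.
E1 (Δl = ±1): satisfied.
E2 (Δl = 0,±2, l_i+l_f ≥ 2): not satisfied.

E1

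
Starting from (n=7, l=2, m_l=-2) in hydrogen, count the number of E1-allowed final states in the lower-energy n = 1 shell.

0

E1 requires l_f ∈ {1, 3}, but neither lies in [0, 0], so no final state is reachable.
Total: 0.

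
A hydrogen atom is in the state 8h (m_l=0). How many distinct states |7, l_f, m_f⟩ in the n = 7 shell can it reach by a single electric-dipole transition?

6

E1 requires Δl = ±1, so l_f ∈ {4, 6}; with 0 ≤ l_f ≤ n_f−1 = 6, the allowed l_f values are {4, 6}.
For l_f = 4: m_f ∈ {m_i−1, m_i, m_i+1} ∩ [−4, 4] = {-1, 0, 1} → 3 states.
For l_f = 6: m_f ∈ {m_i−1, m_i, m_i+1} ∩ [−6, 6] = {-1, 0, 1} → 3 states.
Total: 6.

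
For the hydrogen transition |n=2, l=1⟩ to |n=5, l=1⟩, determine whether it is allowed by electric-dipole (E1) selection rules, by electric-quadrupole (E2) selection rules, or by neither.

Δl = 1 − 1 = +0; l_i + l_f = 2.
E1 (Δl = ±1): not satisfied.
E2 (Δl = 0,±2, l_i+l_f ≥ 2): satisfied.

E2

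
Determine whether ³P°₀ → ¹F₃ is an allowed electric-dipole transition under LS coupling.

forbidden

Parity must change: odd → even — ok.
ΔS = 0: S: 1 → 0 — fails.
ΔL = 0, ±1 (not L=0↔0): L: 1 → 3, ΔL = +2 — fails.
ΔJ = 0, ±1 (not J=0↔0): J: 0 → 3, ΔJ = +3 — fails.
Rule(s) violated: ΔS, ΔL, ΔJ.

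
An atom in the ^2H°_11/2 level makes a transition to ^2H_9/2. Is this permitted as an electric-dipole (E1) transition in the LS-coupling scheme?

allowed

ΔS = 0: S: 1/2 → 1/2 — ✓.
ΔJ = 0, ±1 (not J=0↔0): J: 11/2 → 9/2, ΔJ = -1 — ✓.
Parity must change: odd → even — ✓.
ΔL = 0, ±1 (not L=0↔0): L: 5 → 5, ΔL = +0 — ✓.
All four E1 rules are satisfied.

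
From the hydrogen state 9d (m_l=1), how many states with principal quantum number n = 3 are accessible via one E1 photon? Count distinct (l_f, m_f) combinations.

2

E1 requires Δl = ±1, so l_f ∈ {1, 3}; with 0 ≤ l_f ≤ n_f−1 = 2, the allowed l_f values are {1}.
For l_f = 1: m_f ∈ {m_i−1, m_i, m_i+1} ∩ [−1, 1] = {0, 1} → 2 states.
Total: 2.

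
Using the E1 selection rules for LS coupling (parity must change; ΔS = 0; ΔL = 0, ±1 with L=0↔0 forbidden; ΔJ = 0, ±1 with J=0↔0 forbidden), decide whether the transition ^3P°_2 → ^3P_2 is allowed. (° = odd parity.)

allowed

Initial level: S=1, L=1, J=2, parity odd. Final level: S=1, L=1, J=2, parity even.
Parity must change: odd → even — satisfied.
ΔS = 0: S: 1 → 1 — satisfied.
ΔL = 0, ±1 (not L=0↔0): L: 1 → 1, ΔL = +0 — satisfied.
ΔJ = 0, ±1 (not J=0↔0): J: 2 → 2, ΔJ = +0 — satisfied.
All four E1 rules are satisfied.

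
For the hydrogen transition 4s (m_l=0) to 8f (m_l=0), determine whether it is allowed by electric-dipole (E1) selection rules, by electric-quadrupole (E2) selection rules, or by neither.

Δl = 3 − 0 = +3; l_i + l_f = 3.
Δm_l = +0.
E1 (Δl = ±1, |Δm_l| ≤ 1): not satisfied.
E2 (Δl = 0,±2, l_i+l_f ≥ 2, |Δm_l| ≤ 2): not satisfied.

neither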